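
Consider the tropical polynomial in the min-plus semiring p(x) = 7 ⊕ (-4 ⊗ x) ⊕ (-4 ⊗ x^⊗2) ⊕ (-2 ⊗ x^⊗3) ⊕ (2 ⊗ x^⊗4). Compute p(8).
p(8) = 4

A tropical monomial a ⊗ x^⊗i evaluates to a + i · x. Evaluating each term at x = 8:
  Term 0 contributes 7 + 0 · 8 = 7
  Term 1 contributes -4 + 1 · 8 = 4
  Term 2 contributes -4 + 2 · 8 = 12
  Term 3 contributes -2 + 3 · 8 = 22
  Term 4 contributes 2 + 4 · 8 = 34
p(8) = ⊕ of these = min[7, 4, 12, 22, 34] = 4.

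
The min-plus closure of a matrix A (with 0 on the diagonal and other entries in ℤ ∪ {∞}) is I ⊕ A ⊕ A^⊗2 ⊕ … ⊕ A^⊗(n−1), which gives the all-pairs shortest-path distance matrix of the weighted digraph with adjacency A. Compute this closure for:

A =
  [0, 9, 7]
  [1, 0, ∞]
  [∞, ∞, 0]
Closure =
  [0, 9, 7]
  [1, 0, 8]
  [∞, ∞, 0]

This is the Floyd-Warshall all-pairs shortest-path computation. For each intermediate vertex k = 0, 1, …, 2, update dist[i][j] ← min(dist[i][j], dist[i][k] + dist[k][j]). The final matrix gives, for each (i, j), the minimum total weight of any directed path from i to j (possibly empty when i = j).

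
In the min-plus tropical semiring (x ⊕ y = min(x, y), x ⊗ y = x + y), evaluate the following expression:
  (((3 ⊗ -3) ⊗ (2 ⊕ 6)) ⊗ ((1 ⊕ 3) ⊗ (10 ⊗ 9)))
(((3 ⊗ -3) ⊗ (2 ⊕ 6)) ⊗ ((1 ⊕ 3) ⊗ (10 ⊗ 9))) = 22

Expand innermost to outermost. Recall ⊕ takes the minimum of its arguments and ⊗ takes their sum. Working out the expression (((3 ⊗ -3) ⊗ (2 ⊕ 6)) ⊗ ((1 ⊕ 3) ⊗ (10 ⊗ 9))) gives 22.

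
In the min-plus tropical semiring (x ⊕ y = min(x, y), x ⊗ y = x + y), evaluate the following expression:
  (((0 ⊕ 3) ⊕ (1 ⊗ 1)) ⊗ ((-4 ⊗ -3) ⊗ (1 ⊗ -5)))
(((0 ⊕ 3) ⊕ (1 ⊗ 1)) ⊗ ((-4 ⊗ -3) ⊗ (1 ⊗ -5))) = -11

Expand innermost to outermost. Recall ⊕ takes the minimum of its arguments and ⊗ takes their sum. Working out the expression (((0 ⊕ 3) ⊕ (1 ⊗ 1)) ⊗ ((-4 ⊗ -3) ⊗ (1 ⊗ -5))) gives -11.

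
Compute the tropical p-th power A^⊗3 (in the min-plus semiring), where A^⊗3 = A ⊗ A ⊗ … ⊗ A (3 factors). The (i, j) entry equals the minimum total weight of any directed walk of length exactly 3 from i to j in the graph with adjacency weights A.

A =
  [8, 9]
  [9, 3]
A^⊗3 =
  [21, 15]
  [15, 9]

Each entry (A^⊗3)_ij equals the minimum over all length-3 walks i = v_0 → v_1 → … → v_3 = j of Σ_t A[v_t][v_{t+1}]. For example, for (i, j) = (0, 1) we minimise over 4 possible intermediate vertex sequences; the minimum is 15, attained along the walk 0 → 1 → 1 → 1.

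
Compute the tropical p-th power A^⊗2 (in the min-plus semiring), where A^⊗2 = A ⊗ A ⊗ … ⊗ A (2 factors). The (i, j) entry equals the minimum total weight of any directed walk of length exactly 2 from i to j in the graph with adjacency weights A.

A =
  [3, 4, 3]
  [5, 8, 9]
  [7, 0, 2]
A^⊗2 =
  [6, 3, 5]
  [8, 9, 8]
  [5, 2, 4]

Each entry (A^⊗2)_ij equals the minimum over all length-2 walks i = v_0 → v_1 → … → v_2 = j of Σ_t A[v_t][v_{t+1}]. For example, for (i, j) = (0, 2) we minimise over 3 possible intermediate vertex sequences; the minimum is 5, attained along the walk 0 → 2 → 2.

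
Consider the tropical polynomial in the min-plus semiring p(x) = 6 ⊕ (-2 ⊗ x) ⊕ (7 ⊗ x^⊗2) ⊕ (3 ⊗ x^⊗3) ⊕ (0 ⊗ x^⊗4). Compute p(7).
p(7) = 5

A tropical monomial a ⊗ x^⊗i evaluates to a + i · x. Evaluating each term at x = 7:
  Term 0 contributes 6 + 0 · 7 = 6
  Term 1 contributes -2 + 1 · 7 = 5
  Term 2 contributes 7 + 2 · 7 = 21
  Term 3 contributes 3 + 3 · 7 = 24
  Term 4 contributes 0 + 4 · 7 = 28
p(7) = ⊕ of these = min[6, 5, 21, 24, 28] = 5.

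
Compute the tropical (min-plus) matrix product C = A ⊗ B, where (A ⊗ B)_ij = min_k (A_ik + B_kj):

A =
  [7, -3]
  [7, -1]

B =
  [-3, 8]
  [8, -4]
A ⊗ B =
  [4, -7]
  [4, -5]

Apply the min-plus product entry-by-entry:
  C[0][0] = min over k of (A[0][0] + B[0][0] = 7 + -3 = 4, A[0][1] + B[1][0] = -3 + 8 = 5) = 4 (attained at k = 0)
  C[0][1] = min over k of (A[0][0] + B[0][1] = 7 + 8 = 15, A[0][1] + B[1][1] = -3 + -4 = -7) = -7 (attained at k = 1)
  C[1][0] = min over k of (A[1][0] + B[0][0] = 7 + -3 = 4, A[1][1] + B[1][0] = -1 + 8 = 7) = 4 (attained at k = 0)
  C[1][1] = min over k of (A[1][0] + B[0][1] = 7 + 8 = 15, A[1][1] + B[1][1] = -1 + -4 = -5) = -5 (attained at k = 1)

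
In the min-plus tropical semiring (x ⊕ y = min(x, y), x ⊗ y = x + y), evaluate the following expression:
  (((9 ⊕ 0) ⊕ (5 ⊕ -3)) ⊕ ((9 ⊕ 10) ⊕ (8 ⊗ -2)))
(((9 ⊕ 0) ⊕ (5 ⊕ -3)) ⊕ ((9 ⊕ 10) ⊕ (8 ⊗ -2))) = -3

Expand innermost to outermost. Recall ⊕ takes the minimum of its arguments and ⊗ takes their sum. Working out the expression (((9 ⊕ 0) ⊕ (5 ⊕ -3)) ⊕ ((9 ⊕ 10) ⊕ (8 ⊗ -2))) gives -3.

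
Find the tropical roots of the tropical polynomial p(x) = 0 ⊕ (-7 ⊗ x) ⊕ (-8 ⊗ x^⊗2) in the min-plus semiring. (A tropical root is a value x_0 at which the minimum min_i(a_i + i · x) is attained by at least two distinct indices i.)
Roots: {1, 7}

Each tropical root is a break point of the lower envelope of the lines y = a_i + i · x (there are 3 lines, with slopes 0, 1, ..., 2). Only the lines that attain the minimum somewhere contribute to roots; other lines are dominated. Here the surviving (envelope) indices are i = 2, i = 1, i = 0.
Intersections between consecutive envelope lines give the roots: for adjacent envelope indices i < j the intersection is x = (a_i − a_j) / (j − i). Reading off the sorted break points: {1, 7}.
Verification: at each break x_0, at least two indices attain the minimum of min_i(a_i + i · x_0).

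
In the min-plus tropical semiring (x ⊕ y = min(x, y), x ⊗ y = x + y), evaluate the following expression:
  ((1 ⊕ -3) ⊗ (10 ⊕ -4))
((1 ⊕ -3) ⊗ (10 ⊕ -4)) = -7

Expand innermost to outermost. Recall ⊕ takes the minimum of its arguments and ⊗ takes their sum. Working out the expression ((1 ⊕ -3) ⊗ (10 ⊕ -4)) gives -7.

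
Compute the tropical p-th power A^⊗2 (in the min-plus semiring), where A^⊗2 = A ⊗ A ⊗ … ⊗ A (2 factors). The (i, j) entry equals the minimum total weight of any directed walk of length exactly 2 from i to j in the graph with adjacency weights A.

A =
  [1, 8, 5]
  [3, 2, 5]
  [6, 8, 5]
A^⊗2 =
  [2, 9, 6]
  [4, 4, 7]
  [7, 10, 10]

Each entry (A^⊗2)_ij equals the minimum over all length-2 walks i = v_0 → v_1 → … → v_2 = j of Σ_t A[v_t][v_{t+1}]. For example, for (i, j) = (0, 2) we minimise over 3 possible intermediate vertex sequences; the minimum is 6, attained along the walk 0 → 0 → 2.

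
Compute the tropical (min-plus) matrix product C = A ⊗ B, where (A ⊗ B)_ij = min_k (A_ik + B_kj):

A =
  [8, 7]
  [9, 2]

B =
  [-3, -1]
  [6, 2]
A ⊗ B =
  [5, 7]
  [6, 4]

Apply the min-plus product entry-by-entry:
  C[0][0] = min over k of (A[0][0] + B[0][0] = 8 + -3 = 5, A[0][1] + B[1][0] = 7 + 6 = 13) = 5 (attained at k = 0)
  C[0][1] = min over k of (A[0][0] + B[0][1] = 8 + -1 = 7, A[0][1] + B[1][1] = 7 + 2 = 9) = 7 (attained at k = 0)
  C[1][0] = min over k of (A[1][0] + B[0][0] = 9 + -3 = 6, A[1][1] + B[1][0] = 2 + 6 = 8) = 6 (attained at k = 0)
  C[1][1] = min over k of (A[1][0] + B[0][1] = 9 + -1 = 8, A[1][1] + B[1][1] = 2 + 2 = 4) = 4 (attained at k = 1)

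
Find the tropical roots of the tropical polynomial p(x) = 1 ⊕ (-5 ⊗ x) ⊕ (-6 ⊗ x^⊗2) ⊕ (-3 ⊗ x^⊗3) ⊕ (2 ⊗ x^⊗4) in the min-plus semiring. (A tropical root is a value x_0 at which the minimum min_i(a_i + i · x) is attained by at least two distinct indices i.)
Roots: {-5, -3, 1, 6}

Each tropical root is a break point of the lower envelope of the lines y = a_i + i · x (there are 5 lines, with slopes 0, 1, ..., 4). Only the lines that attain the minimum somewhere contribute to roots; other lines are dominated. Here the surviving (envelope) indices are i = 4, i = 3, i = 2, i = 1, i = 0.
Intersections between consecutive envelope lines give the roots: for adjacent envelope indices i < j the intersection is x = (a_i − a_j) / (j − i). Reading off the sorted break points: {-5, -3, 1, 6}.
Verification: at each break x_0, at least two indices attain the minimum of min_i(a_i + i · x_0).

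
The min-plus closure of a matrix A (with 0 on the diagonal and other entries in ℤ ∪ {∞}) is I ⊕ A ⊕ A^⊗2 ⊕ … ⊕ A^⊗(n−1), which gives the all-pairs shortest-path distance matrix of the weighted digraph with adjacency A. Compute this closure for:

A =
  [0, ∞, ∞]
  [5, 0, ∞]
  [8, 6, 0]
Closure =
  [0, ∞, ∞]
  [5, 0, ∞]
  [8, 6, 0]

This is the Floyd-Warshall all-pairs shortest-path computation. For each intermediate vertex k = 0, 1, …, 2, update dist[i][j] ← min(dist[i][j], dist[i][k] + dist[k][j]). The final matrix gives, for each (i, j), the minimum total weight of any directed path from i to j (possibly empty when i = j).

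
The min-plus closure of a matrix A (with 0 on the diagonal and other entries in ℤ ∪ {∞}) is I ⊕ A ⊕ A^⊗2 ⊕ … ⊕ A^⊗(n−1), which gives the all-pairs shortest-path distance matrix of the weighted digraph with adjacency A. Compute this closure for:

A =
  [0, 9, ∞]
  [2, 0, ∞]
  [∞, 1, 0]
Closure =
  [0, 9, ∞]
  [2, 0, ∞]
  [3, 1, 0]

This is the Floyd-Warshall all-pairs shortest-path computation. For each intermediate vertex k = 0, 1, …, 2, update dist[i][j] ← min(dist[i][j], dist[i][k] + dist[k][j]). The final matrix gives, for each (i, j), the minimum total weight of any directed path from i to j (possibly empty when i = j).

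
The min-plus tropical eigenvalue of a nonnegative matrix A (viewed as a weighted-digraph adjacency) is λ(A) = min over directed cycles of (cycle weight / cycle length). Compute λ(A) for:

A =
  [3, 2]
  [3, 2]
λ(A) = 2

Enumerate directed cycles and compute their means (weight / length). Sample:
  cycle 0 → 0: weight = 3, length = 1, mean = 3/1 ≈ 3.000
  cycle 1 → 1: weight = 2, length = 1, mean = 2/1 ≈ 2.000
  cycle 0 → 1 → 0: weight = 5, length = 2, mean = 5/2 ≈ 2.500
  cycle 1 → 0 → 1: weight = 5, length = 2, mean = 5/2 ≈ 2.500
Minimum mean = 2.000, attained e.g. along the cycle 1 → 1 with weight 2 and length 1. So λ(A) = 2/1 = 2.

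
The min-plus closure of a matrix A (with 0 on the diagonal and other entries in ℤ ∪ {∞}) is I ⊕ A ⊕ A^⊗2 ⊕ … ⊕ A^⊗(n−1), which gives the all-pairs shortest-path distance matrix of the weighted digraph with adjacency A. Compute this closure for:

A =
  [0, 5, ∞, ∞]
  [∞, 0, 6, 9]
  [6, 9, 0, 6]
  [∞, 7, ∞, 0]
Closure =
  [0, 5, 11, 14]
  [12, 0, 6, 9]
  [6, 9, 0, 6]
  [19, 7, 13, 0]

This is the Floyd-Warshall all-pairs shortest-path computation. For each intermediate vertex k = 0, 1, …, 3, update dist[i][j] ← min(dist[i][j], dist[i][k] + dist[k][j]). The final matrix gives, for each (i, j), the minimum total weight of any directed path from i to j (possibly empty when i = j).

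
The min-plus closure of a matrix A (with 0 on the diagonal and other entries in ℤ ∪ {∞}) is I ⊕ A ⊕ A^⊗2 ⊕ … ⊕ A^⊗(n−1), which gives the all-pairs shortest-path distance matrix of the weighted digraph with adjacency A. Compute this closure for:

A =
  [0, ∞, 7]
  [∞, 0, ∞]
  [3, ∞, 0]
Closure =
  [0, ∞, 7]
  [∞, 0, ∞]
  [3, ∞, 0]

This is the Floyd-Warshall all-pairs shortest-path computation. For each intermediate vertex k = 0, 1, …, 2, update dist[i][j] ← min(dist[i][j], dist[i][k] + dist[k][j]). The final matrix gives, for each (i, j), the minimum total weight of any directed path from i to j (possibly empty when i = j).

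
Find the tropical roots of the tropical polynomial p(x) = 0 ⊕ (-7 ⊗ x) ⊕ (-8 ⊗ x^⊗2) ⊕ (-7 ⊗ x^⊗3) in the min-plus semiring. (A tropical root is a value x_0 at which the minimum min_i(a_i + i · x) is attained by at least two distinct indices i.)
Roots: {-1, 1, 7}

Each tropical root is a break point of the lower envelope of the lines y = a_i + i · x (there are 4 lines, with slopes 0, 1, ..., 3). Only the lines that attain the minimum somewhere contribute to roots; other lines are dominated. Here the surviving (envelope) indices are i = 3, i = 2, i = 1, i = 0.
Intersections between consecutive envelope lines give the roots: for adjacent envelope indices i < j the intersection is x = (a_i − a_j) / (j − i). Reading off the sorted break points: {-1, 1, 7}.
Verification: at each break x_0, at least two indices attain the minimum of min_i(a_i + i · x_0).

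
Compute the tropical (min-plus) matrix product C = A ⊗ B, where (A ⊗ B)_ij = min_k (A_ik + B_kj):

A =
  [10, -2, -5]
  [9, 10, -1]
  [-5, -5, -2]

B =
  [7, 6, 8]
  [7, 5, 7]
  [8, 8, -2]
A ⊗ B =
  [3, 3, -7]
  [7, 7, -3]
  [2, 0, -4]

Apply the min-plus product entry-by-entry:
  C[0][0] = min over k of (A[0][0] + B[0][0] = 10 + 7 = 17, A[0][1] + B[1][0] = -2 + 7 = 5, A[0][2] + B[2][0] = -5 + 8 = 3) = 3 (attained at k = 2)
  C[0][1] = min over k of (A[0][0] + B[0][1] = 10 + 6 = 16, A[0][1] + B[1][1] = -2 + 5 = 3, A[0][2] + B[2][1] = -5 + 8 = 3) = 3 (attained at k = 1)
  C[0][2] = min over k of (A[0][0] + B[0][2] = 10 + 8 = 18, A[0][1] + B[1][2] = -2 + 7 = 5, A[0][2] + B[2][2] = -5 + -2 = -7) = -7 (attained at k = 2)
  C[1][0] = min over k of (A[1][0] + B[0][0] = 9 + 7 = 16, A[1][1] + B[1][0] = 10 + 7 = 17, A[1][2] + B[2][0] = -1 + 8 = 7) = 7 (attained at k = 2)
  C[1][1] = min over k of (A[1][0] + B[0][1] = 9 + 6 = 15, A[1][1] + B[1][1] = 10 + 5 = 15, A[1][2] + B[2][1] = -1 + 8 = 7) = 7 (attained at k = 2)
  C[1][2] = min over k of (A[1][0] + B[0][2] = 9 + 8 = 17, A[1][1] + B[1][2] = 10 + 7 = 17, A[1][2] + B[2][2] = -1 + -2 = -3) = -3 (attained at k = 2)
  C[2][0] = min over k of (A[2][0] + B[0][0] = -5 + 7 = 2, A[2][1] + B[1][0] = -5 + 7 = 2, A[2][2] + B[2][0] = -2 + 8 = 6) = 2 (attained at k = 0)
  C[2][1] = min over k of (A[2][0] + B[0][1] = -5 + 6 = 1, A[2][1] + B[1][1] = -5 + 5 = 0, A[2][2] + B[2][1] = -2 + 8 = 6) = 0 (attained at k = 1)
  C[2][2] = min over k of (A[2][0] + B[0][2] = -5 + 8 = 3, A[2][1] + B[1][2] = -5 + 7 = 2, A[2][2] + B[2][2] = -2 + -2 = -4) = -4 (attained at k = 2)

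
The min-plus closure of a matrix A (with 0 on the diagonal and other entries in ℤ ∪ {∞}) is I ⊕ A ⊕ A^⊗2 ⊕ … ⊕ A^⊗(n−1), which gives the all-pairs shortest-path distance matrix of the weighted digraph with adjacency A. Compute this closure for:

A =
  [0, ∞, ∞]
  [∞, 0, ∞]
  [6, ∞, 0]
Closure =
  [0, ∞, ∞]
  [∞, 0, ∞]
  [6, ∞, 0]

This is the Floyd-Warshall all-pairs shortest-path computation. For each intermediate vertex k = 0, 1, …, 2, update dist[i][j] ← min(dist[i][j], dist[i][k] + dist[k][j]). The final matrix gives, for each (i, j), the minimum total weight of any directed path from i to j (possibly empty when i = j).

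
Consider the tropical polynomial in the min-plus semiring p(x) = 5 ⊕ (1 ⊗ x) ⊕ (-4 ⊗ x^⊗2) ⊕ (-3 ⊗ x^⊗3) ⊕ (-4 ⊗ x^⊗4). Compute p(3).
p(3) = 2

A tropical monomial a ⊗ x^⊗i evaluates to a + i · x. Evaluating each term at x = 3:
  Term 0 contributes 5 + 0 · 3 = 5
  Term 1 contributes 1 + 1 · 3 = 4
  Term 2 contributes -4 + 2 · 3 = 2
  Term 3 contributes -3 + 3 · 3 = 6
  Term 4 contributes -4 + 4 · 3 = 8
p(3) = ⊕ of these = min[5, 4, 2, 6, 8] = 2.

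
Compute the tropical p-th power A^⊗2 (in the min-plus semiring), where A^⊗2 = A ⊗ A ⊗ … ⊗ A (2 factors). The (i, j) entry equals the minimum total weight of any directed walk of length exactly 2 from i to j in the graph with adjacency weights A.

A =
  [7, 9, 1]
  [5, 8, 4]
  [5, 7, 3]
A^⊗2 =
  [6, 8, 4]
  [9, 11, 6]
  [8, 10, 6]

Each entry (A^⊗2)_ij equals the minimum over all length-2 walks i = v_0 → v_1 → … → v_2 = j of Σ_t A[v_t][v_{t+1}]. For example, for (i, j) = (0, 2) we minimise over 3 possible intermediate vertex sequences; the minimum is 4, attained along the walk 0 → 2 → 2.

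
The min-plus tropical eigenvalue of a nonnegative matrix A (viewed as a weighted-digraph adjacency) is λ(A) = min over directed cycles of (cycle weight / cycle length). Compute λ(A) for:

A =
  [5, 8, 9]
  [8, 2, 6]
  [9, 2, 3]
λ(A) = 2

Enumerate directed cycles and compute their means (weight / length). Sample:
  cycle 0 → 0: weight = 5, length = 1, mean = 5/1 ≈ 5.000
  cycle 1 → 1: weight = 2, length = 1, mean = 2/1 ≈ 2.000
  cycle 2 → 2: weight = 3, length = 1, mean = 3/1 ≈ 3.000
  cycle 0 → 1 → 0: weight = 16, length = 2, mean = 16/2 ≈ 8.000
  cycle 0 → 2 → 0: weight = 18, length = 2, mean = 18/2 ≈ 9.000
  cycle 1 → 0 → 1: weight = 16, length = 2, mean = 16/2 ≈ 8.000
Minimum mean = 2.000, attained e.g. along the cycle 1 → 1 with weight 2 and length 1. So λ(A) = 2/1 = 2.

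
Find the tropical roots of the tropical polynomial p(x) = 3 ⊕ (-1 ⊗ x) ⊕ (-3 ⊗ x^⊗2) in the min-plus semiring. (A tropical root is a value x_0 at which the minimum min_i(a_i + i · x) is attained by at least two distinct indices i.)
Roots: {2, 4}

Each tropical root is a break point of the lower envelope of the lines y = a_i + i · x (there are 3 lines, with slopes 0, 1, ..., 2). Only the lines that attain the minimum somewhere contribute to roots; other lines are dominated. Here the surviving (envelope) indices are i = 2, i = 1, i = 0.
Intersections between consecutive envelope lines give the roots: for adjacent envelope indices i < j the intersection is x = (a_i − a_j) / (j − i). Reading off the sorted break points: {2, 4}.
Verification: at each break x_0, at least two indices attain the minimum of min_i(a_i + i · x_0).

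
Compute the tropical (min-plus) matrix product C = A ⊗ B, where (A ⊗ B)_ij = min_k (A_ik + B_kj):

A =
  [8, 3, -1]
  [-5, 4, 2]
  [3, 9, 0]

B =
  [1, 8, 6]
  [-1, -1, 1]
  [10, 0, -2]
A ⊗ B =
  [2, -1, -3]
  [-4, 2, 0]
  [4, 0, -2]

Apply the min-plus product entry-by-entry:
  C[0][0] = min over k of (A[0][0] + B[0][0] = 8 + 1 = 9, A[0][1] + B[1][0] = 3 + -1 = 2, A[0][2] + B[2][0] = -1 + 10 = 9) = 2 (attained at k = 1)
  C[0][1] = min over k of (A[0][0] + B[0][1] = 8 + 8 = 16, A[0][1] + B[1][1] = 3 + -1 = 2, A[0][2] + B[2][1] = -1 + 0 = -1) = -1 (attained at k = 2)
  C[0][2] = min over k of (A[0][0] + B[0][2] = 8 + 6 = 14, A[0][1] + B[1][2] = 3 + 1 = 4, A[0][2] + B[2][2] = -1 + -2 = -3) = -3 (attained at k = 2)
  C[1][0] = min over k of (A[1][0] + B[0][0] = -5 + 1 = -4, A[1][1] + B[1][0] = 4 + -1 = 3, A[1][2] + B[2][0] = 2 + 10 = 12) = -4 (attained at k = 0)
  C[1][1] = min over k of (A[1][0] + B[0][1] = -5 + 8 = 3, A[1][1] + B[1][1] = 4 + -1 = 3, A[1][2] + B[2][1] = 2 + 0 = 2) = 2 (attained at k = 2)
  C[1][2] = min over k of (A[1][0] + B[0][2] = -5 + 6 = 1, A[1][1] + B[1][2] = 4 + 1 = 5, A[1][2] + B[2][2] = 2 + -2 = 0) = 0 (attained at k = 2)
  C[2][0] = min over k of (A[2][0] + B[0][0] = 3 + 1 = 4, A[2][1] + B[1][0] = 9 + -1 = 8, A[2][2] + B[2][0] = 0 + 10 = 10) = 4 (attained at k = 0)
  C[2][1] = min over k of (A[2][0] + B[0][1] = 3 + 8 = 11, A[2][1] + B[1][1] = 9 + -1 = 8, A[2][2] + B[2][1] = 0 + 0 = 0) = 0 (attained at k = 2)
  C[2][2] = min over k of (A[2][0] + B[0][2] = 3 + 6 = 9, A[2][1] + B[1][2] = 9 + 1 = 10, A[2][2] + B[2][2] = 0 + -2 = -2) = -2 (attained at k = 2)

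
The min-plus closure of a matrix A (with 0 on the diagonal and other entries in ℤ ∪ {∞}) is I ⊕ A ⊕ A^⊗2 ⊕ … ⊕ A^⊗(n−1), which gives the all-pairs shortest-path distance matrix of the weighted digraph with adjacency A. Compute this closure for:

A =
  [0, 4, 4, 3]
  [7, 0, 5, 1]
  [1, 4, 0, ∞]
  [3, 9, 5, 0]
Closure =
  [0, 4, 4, 3]
  [4, 0, 5, 1]
  [1, 4, 0, 4]
  [3, 7, 5, 0]

This is the Floyd-Warshall all-pairs shortest-path computation. For each intermediate vertex k = 0, 1, …, 3, update dist[i][j] ← min(dist[i][j], dist[i][k] + dist[k][j]). The final matrix gives, for each (i, j), the minimum total weight of any directed path from i to j (possibly empty when i = j).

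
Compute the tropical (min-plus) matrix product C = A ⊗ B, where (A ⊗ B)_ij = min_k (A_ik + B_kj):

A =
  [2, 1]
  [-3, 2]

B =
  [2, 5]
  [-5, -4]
A ⊗ B =
  [-4, -3]
  [-3, -2]

Apply the min-plus product entry-by-entry:
  C[0][0] = min over k of (A[0][0] + B[0][0] = 2 + 2 = 4, A[0][1] + B[1][0] = 1 + -5 = -4) = -4 (attained at k = 1)
  C[0][1] = min over k of (A[0][0] + B[0][1] = 2 + 5 = 7, A[0][1] + B[1][1] = 1 + -4 = -3) = -3 (attained at k = 1)
  C[1][0] = min over k of (A[1][0] + B[0][0] = -3 + 2 = -1, A[1][1] + B[1][0] = 2 + -5 = -3) = -3 (attained at k = 1)
  C[1][1] = min over k of (A[1][0] + B[0][1] = -3 + 5 = 2, A[1][1] + B[1][1] = 2 + -4 = -2) = -2 (attained at k = 1)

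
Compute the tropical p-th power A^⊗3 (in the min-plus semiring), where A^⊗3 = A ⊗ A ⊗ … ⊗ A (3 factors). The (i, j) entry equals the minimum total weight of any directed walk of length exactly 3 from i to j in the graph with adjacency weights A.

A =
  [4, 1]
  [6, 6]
A^⊗3 =
  [11, 8]
  [13, 11]

Each entry (A^⊗3)_ij equals the minimum over all length-3 walks i = v_0 → v_1 → … → v_3 = j of Σ_t A[v_t][v_{t+1}]. For example, for (i, j) = (0, 1) we minimise over 4 possible intermediate vertex sequences; the minimum is 8, attained along the walk 0 → 1 → 0 → 1.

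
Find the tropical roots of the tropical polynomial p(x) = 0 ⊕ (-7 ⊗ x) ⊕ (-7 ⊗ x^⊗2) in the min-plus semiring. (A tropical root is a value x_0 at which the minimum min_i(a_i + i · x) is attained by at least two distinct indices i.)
Roots: {0, 7}

Each tropical root is a break point of the lower envelope of the lines y = a_i + i · x (there are 3 lines, with slopes 0, 1, ..., 2). Only the lines that attain the minimum somewhere contribute to roots; other lines are dominated. Here the surviving (envelope) indices are i = 2, i = 1, i = 0.
Intersections between consecutive envelope lines give the roots: for adjacent envelope indices i < j the intersection is x = (a_i − a_j) / (j − i). Reading off the sorted break points: {0, 7}.
Verification: at each break x_0, at least two indices attain the minimum of min_i(a_i + i · x_0).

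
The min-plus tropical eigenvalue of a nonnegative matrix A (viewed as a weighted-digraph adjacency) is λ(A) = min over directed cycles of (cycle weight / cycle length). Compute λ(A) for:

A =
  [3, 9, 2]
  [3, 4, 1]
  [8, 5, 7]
λ(A) = 3

Enumerate directed cycles and compute their means (weight / length). Sample:
  cycle 0 → 0: weight = 3, length = 1, mean = 3/1 ≈ 3.000
  cycle 1 → 1: weight = 4, length = 1, mean = 4/1 ≈ 4.000
  cycle 2 → 2: weight = 7, length = 1, mean = 7/1 ≈ 7.000
  cycle 0 → 1 → 0: weight = 12, length = 2, mean = 12/2 ≈ 6.000
  cycle 0 → 2 → 0: weight = 10, length = 2, mean = 10/2 ≈ 5.000
  cycle 1 → 0 → 1: weight = 12, length = 2, mean = 12/2 ≈ 6.000
Minimum mean = 3.000, attained e.g. along the cycle 0 → 0 with weight 3 and length 1. So λ(A) = 3/1 = 3.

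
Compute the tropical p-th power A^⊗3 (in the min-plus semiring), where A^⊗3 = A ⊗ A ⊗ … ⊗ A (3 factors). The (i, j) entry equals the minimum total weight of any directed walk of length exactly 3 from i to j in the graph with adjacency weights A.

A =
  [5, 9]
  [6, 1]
A^⊗3 =
  [15, 11]
  [8, 3]

Each entry (A^⊗3)_ij equals the minimum over all length-3 walks i = v_0 → v_1 → … → v_3 = j of Σ_t A[v_t][v_{t+1}]. For example, for (i, j) = (0, 1) we minimise over 4 possible intermediate vertex sequences; the minimum is 11, attained along the walk 0 → 1 → 1 → 1.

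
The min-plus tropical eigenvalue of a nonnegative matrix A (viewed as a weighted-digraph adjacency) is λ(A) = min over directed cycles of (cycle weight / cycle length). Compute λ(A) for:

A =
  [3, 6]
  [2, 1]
λ(A) = 1

Enumerate directed cycles and compute their means (weight / length). Sample:
  cycle 0 → 0: weight = 3, length = 1, mean = 3/1 ≈ 3.000
  cycle 1 → 1: weight = 1, length = 1, mean = 1/1 ≈ 1.000
  cycle 0 → 1 → 0: weight = 8, length = 2, mean = 8/2 ≈ 4.000
  cycle 1 → 0 → 1: weight = 8, length = 2, mean = 8/2 ≈ 4.000
Minimum mean = 1.000, attained e.g. along the cycle 1 → 1 with weight 1 and length 1. So λ(A) = 1/1 = 1.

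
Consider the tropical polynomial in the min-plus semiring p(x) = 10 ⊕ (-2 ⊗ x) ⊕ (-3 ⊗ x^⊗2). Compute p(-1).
p(-1) = -5

A tropical monomial a ⊗ x^⊗i evaluates to a + i · x. Evaluating each term at x = -1:
  Term 0 contributes 10 + 0 · -1 = 10
  Term 1 contributes -2 + 1 · -1 = -3
  Term 2 contributes -3 + 2 · -1 = -5
p(-1) = ⊕ of these = min[10, -3, -5] = -5.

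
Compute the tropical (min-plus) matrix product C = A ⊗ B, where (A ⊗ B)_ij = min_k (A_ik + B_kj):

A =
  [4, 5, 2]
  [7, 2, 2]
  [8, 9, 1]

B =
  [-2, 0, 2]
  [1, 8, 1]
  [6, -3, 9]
A ⊗ B =
  [2, -1, 6]
  [3, -1, 3]
  [6, -2, 10]

Apply the min-plus product entry-by-entry:
  C[0][0] = min over k of (A[0][0] + B[0][0] = 4 + -2 = 2, A[0][1] + B[1][0] = 5 + 1 = 6, A[0][2] + B[2][0] = 2 + 6 = 8) = 2 (attained at k = 0)
  C[0][1] = min over k of (A[0][0] + B[0][1] = 4 + 0 = 4, A[0][1] + B[1][1] = 5 + 8 = 13, A[0][2] + B[2][1] = 2 + -3 = -1) = -1 (attained at k = 2)
  C[0][2] = min over k of (A[0][0] + B[0][2] = 4 + 2 = 6, A[0][1] + B[1][2] = 5 + 1 = 6, A[0][2] + B[2][2] = 2 + 9 = 11) = 6 (attained at k = 0)
  C[1][0] = min over k of (A[1][0] + B[0][0] = 7 + -2 = 5, A[1][1] + B[1][0] = 2 + 1 = 3, A[1][2] + B[2][0] = 2 + 6 = 8) = 3 (attained at k = 1)
  C[1][1] = min over k of (A[1][0] + B[0][1] = 7 + 0 = 7, A[1][1] + B[1][1] = 2 + 8 = 10, A[1][2] + B[2][1] = 2 + -3 = -1) = -1 (attained at k = 2)
  C[1][2] = min over k of (A[1][0] + B[0][2] = 7 + 2 = 9, A[1][1] + B[1][2] = 2 + 1 = 3, A[1][2] + B[2][2] = 2 + 9 = 11) = 3 (attained at k = 1)
  C[2][0] = min over k of (A[2][0] + B[0][0] = 8 + -2 = 6, A[2][1] + B[1][0] = 9 + 1 = 10, A[2][2] + B[2][0] = 1 + 6 = 7) = 6 (attained at k = 0)
  C[2][1] = min over k of (A[2][0] + B[0][1] = 8 + 0 = 8, A[2][1] + B[1][1] = 9 + 8 = 17, A[2][2] + B[2][1] = 1 + -3 = -2) = -2 (attained at k = 2)
  C[2][2] = min over k of (A[2][0] + B[0][2] = 8 + 2 = 10, A[2][1] + B[1][2] = 9 + 1 = 10, A[2][2] + B[2][2] = 1 + 9 = 10) = 10 (attained at k = 0)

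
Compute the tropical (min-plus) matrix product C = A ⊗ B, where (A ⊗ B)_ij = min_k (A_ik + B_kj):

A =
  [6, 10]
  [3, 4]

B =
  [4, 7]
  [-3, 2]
A ⊗ B =
  [7, 12]
  [1, 6]

Apply the min-plus product entry-by-entry:
  C[0][0] = min over k of (A[0][0] + B[0][0] = 6 + 4 = 10, A[0][1] + B[1][0] = 10 + -3 = 7) = 7 (attained at k = 1)
  C[0][1] = min over k of (A[0][0] + B[0][1] = 6 + 7 = 13, A[0][1] + B[1][1] = 10 + 2 = 12) = 12 (attained at k = 1)
  C[1][0] = min over k of (A[1][0] + B[0][0] = 3 + 4 = 7, A[1][1] + B[1][0] = 4 + -3 = 1) = 1 (attained at k = 1)
  C[1][1] = min over k of (A[1][0] + B[0][1] = 3 + 7 = 10, A[1][1] + B[1][1] = 4 + 2 = 6) = 6 (attained at k = 1)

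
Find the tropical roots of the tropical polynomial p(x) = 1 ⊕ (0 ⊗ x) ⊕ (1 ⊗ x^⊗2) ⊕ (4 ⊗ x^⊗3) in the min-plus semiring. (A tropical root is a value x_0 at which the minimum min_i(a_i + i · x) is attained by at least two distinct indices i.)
Roots: {-3, -1, 1}

Each tropical root is a break point of the lower envelope of the lines y = a_i + i · x (there are 4 lines, with slopes 0, 1, ..., 3). Only the lines that attain the minimum somewhere contribute to roots; other lines are dominated. Here the surviving (envelope) indices are i = 3, i = 2, i = 1, i = 0.
Intersections between consecutive envelope lines give the roots: for adjacent envelope indices i < j the intersection is x = (a_i − a_j) / (j − i). Reading off the sorted break points: {-3, -1, 1}.
Verification: at each break x_0, at least two indices attain the minimum of min_i(a_i + i · x_0).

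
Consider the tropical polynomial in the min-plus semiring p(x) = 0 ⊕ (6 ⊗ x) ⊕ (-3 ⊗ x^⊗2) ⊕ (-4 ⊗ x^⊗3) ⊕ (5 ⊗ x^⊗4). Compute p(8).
p(8) = 0

A tropical monomial a ⊗ x^⊗i evaluates to a + i · x. Evaluating each term at x = 8:
  Term 0 contributes 0 + 0 · 8 = 0
  Term 1 contributes 6 + 1 · 8 = 14
  Term 2 contributes -3 + 2 · 8 = 13
  Term 3 contributes -4 + 3 · 8 = 20
  Term 4 contributes 5 + 4 · 8 = 37
p(8) = ⊕ of these = min[0, 14, 13, 20, 37] = 0.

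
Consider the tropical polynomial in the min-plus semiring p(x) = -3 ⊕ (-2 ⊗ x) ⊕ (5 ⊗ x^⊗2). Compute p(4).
p(4) = -3

A tropical monomial a ⊗ x^⊗i evaluates to a + i · x. Evaluating each term at x = 4:
  Term 0 contributes -3 + 0 · 4 = -3
  Term 1 contributes -2 + 1 · 4 = 2
  Term 2 contributes 5 + 2 · 4 = 13
p(4) = ⊕ of these = min[-3, 2, 13] = -3.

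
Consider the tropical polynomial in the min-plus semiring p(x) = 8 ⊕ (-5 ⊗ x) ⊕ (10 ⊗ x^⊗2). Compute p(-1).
p(-1) = -6

A tropical monomial a ⊗ x^⊗i evaluates to a + i · x. Evaluating each term at x = -1:
  Term 0 contributes 8 + 0 · -1 = 8
  Term 1 contributes -5 + 1 · -1 = -6
  Term 2 contributes 10 + 2 · -1 = 8
p(-1) = ⊕ of these = min[8, -6, 8] = -6.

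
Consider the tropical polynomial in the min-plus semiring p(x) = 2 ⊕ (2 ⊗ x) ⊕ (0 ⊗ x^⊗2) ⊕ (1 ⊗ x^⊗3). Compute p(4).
p(4) = 2

A tropical monomial a ⊗ x^⊗i evaluates to a + i · x. Evaluating each term at x = 4:
  Term 0 contributes 2 + 0 · 4 = 2
  Term 1 contributes 2 + 1 · 4 = 6
  Term 2 contributes 0 + 2 · 4 = 8
  Term 3 contributes 1 + 3 · 4 = 13
p(4) = ⊕ of these = min[2, 6, 8, 13] = 2.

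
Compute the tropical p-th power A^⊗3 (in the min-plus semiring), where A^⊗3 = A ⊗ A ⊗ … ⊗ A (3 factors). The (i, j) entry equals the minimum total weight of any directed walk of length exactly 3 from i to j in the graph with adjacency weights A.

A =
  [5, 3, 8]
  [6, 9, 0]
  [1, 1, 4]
A^⊗3 =
  [4, 4, 7]
  [5, 4, 1]
  [2, 2, 4]

Each entry (A^⊗3)_ij equals the minimum over all length-3 walks i = v_0 → v_1 → … → v_3 = j of Σ_t A[v_t][v_{t+1}]. For example, for (i, j) = (0, 2) we minimise over 9 possible intermediate vertex sequences; the minimum is 7, attained along the walk 0 → 1 → 2 → 2.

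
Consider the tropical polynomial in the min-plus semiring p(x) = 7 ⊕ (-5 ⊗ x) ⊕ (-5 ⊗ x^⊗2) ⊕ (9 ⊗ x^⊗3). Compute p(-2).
p(-2) = -9

A tropical monomial a ⊗ x^⊗i evaluates to a + i · x. Evaluating each term at x = -2:
  Term 0 contributes 7 + 0 · -2 = 7
  Term 1 contributes -5 + 1 · -2 = -7
  Term 2 contributes -5 + 2 · -2 = -9
  Term 3 contributes 9 + 3 · -2 = 3
p(-2) = ⊕ of these = min[7, -7, -9, 3] = -9.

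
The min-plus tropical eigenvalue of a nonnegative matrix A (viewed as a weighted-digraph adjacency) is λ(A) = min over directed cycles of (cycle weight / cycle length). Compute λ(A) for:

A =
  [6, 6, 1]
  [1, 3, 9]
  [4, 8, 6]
λ(A) = 5/2

Enumerate directed cycles and compute their means (weight / length). Sample:
  cycle 0 → 0: weight = 6, length = 1, mean = 6/1 ≈ 6.000
  cycle 1 → 1: weight = 3, length = 1, mean = 3/1 ≈ 3.000
  cycle 2 → 2: weight = 6, length = 1, mean = 6/1 ≈ 6.000
  cycle 0 → 1 → 0: weight = 7, length = 2, mean = 7/2 ≈ 3.500
  cycle 0 → 2 → 0: weight = 5, length = 2, mean = 5/2 ≈ 2.500
  cycle 1 → 0 → 1: weight = 7, length = 2, mean = 7/2 ≈ 3.500
Minimum mean = 2.500, attained e.g. along the cycle 0 → 2 → 0 with weight 5 and length 2. So λ(A) = 5/2 = 5/2.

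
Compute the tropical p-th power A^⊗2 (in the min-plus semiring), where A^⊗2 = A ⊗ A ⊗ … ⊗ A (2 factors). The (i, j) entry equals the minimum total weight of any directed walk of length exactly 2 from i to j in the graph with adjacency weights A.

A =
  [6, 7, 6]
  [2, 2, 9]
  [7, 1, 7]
A^⊗2 =
  [9, 7, 12]
  [4, 4, 8]
  [3, 3, 10]

Each entry (A^⊗2)_ij equals the minimum over all length-2 walks i = v_0 → v_1 → … → v_2 = j of Σ_t A[v_t][v_{t+1}]. For example, for (i, j) = (0, 2) we minimise over 3 possible intermediate vertex sequences; the minimum is 12, attained along the walk 0 → 0 → 2.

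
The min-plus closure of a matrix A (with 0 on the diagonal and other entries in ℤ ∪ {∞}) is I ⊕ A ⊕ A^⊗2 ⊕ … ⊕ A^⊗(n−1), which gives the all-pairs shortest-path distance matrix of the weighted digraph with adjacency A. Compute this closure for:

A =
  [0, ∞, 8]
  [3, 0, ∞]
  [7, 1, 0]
Closure =
  [0, 9, 8]
  [3, 0, 11]
  [4, 1, 0]

This is the Floyd-Warshall all-pairs shortest-path computation. For each intermediate vertex k = 0, 1, …, 2, update dist[i][j] ← min(dist[i][j], dist[i][k] + dist[k][j]). The final matrix gives, for each (i, j), the minimum total weight of any directed path from i to j (possibly empty when i = j).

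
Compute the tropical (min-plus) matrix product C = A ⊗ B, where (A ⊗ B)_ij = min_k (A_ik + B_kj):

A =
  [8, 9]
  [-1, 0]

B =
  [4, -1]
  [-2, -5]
A ⊗ B =
  [7, 4]
  [-2, -5]

Apply the min-plus product entry-by-entry:
  C[0][0] = min over k of (A[0][0] + B[0][0] = 8 + 4 = 12, A[0][1] + B[1][0] = 9 + -2 = 7) = 7 (attained at k = 1)
  C[0][1] = min over k of (A[0][0] + B[0][1] = 8 + -1 = 7, A[0][1] + B[1][1] = 9 + -5 = 4) = 4 (attained at k = 1)
  C[1][0] = min over k of (A[1][0] + B[0][0] = -1 + 4 = 3, A[1][1] + B[1][0] = 0 + -2 = -2) = -2 (attained at k = 1)
  C[1][1] = min over k of (A[1][0] + B[0][1] = -1 + -1 = -2, A[1][1] + B[1][1] = 0 + -5 = -5) = -5 (attained at k = 1)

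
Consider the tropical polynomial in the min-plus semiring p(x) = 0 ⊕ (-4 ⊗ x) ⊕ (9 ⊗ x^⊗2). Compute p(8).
p(8) = 0

A tropical monomial a ⊗ x^⊗i evaluates to a + i · x. Evaluating each term at x = 8:
  Term 0 contributes 0 + 0 · 8 = 0
  Term 1 contributes -4 + 1 · 8 = 4
  Term 2 contributes 9 + 2 · 8 = 25
p(8) = ⊕ of these = min[0, 4, 25] = 0.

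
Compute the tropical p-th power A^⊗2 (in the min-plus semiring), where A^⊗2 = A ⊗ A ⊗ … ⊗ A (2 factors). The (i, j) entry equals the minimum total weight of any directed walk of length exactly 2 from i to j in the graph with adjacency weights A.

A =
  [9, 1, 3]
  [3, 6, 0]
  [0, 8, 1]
A^⊗2 =
  [3, 7, 1]
  [0, 4, 1]
  [1, 1, 2]

Each entry (A^⊗2)_ij equals the minimum over all length-2 walks i = v_0 → v_1 → … → v_2 = j of Σ_t A[v_t][v_{t+1}]. For example, for (i, j) = (0, 2) we minimise over 3 possible intermediate vertex sequences; the minimum is 1, attained along the walk 0 → 1 → 2.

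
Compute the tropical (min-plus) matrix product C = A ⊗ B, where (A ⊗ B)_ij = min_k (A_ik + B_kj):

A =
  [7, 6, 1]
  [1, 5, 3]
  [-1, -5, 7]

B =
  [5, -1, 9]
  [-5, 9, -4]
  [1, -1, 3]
A ⊗ B =
  [1, 0, 2]
  [0, 0, 1]
  [-10, -2, -9]

Apply the min-plus product entry-by-entry:
  C[0][0] = min over k of (A[0][0] + B[0][0] = 7 + 5 = 12, A[0][1] + B[1][0] = 6 + -5 = 1, A[0][2] + B[2][0] = 1 + 1 = 2) = 1 (attained at k = 1)
  C[0][1] = min over k of (A[0][0] + B[0][1] = 7 + -1 = 6, A[0][1] + B[1][1] = 6 + 9 = 15, A[0][2] + B[2][1] = 1 + -1 = 0) = 0 (attained at k = 2)
  C[0][2] = min over k of (A[0][0] + B[0][2] = 7 + 9 = 16, A[0][1] + B[1][2] = 6 + -4 = 2, A[0][2] + B[2][2] = 1 + 3 = 4) = 2 (attained at k = 1)
  C[1][0] = min over k of (A[1][0] + B[0][0] = 1 + 5 = 6, A[1][1] + B[1][0] = 5 + -5 = 0, A[1][2] + B[2][0] = 3 + 1 = 4) = 0 (attained at k = 1)
  C[1][1] = min over k of (A[1][0] + B[0][1] = 1 + -1 = 0, A[1][1] + B[1][1] = 5 + 9 = 14, A[1][2] + B[2][1] = 3 + -1 = 2) = 0 (attained at k = 0)
  C[1][2] = min over k of (A[1][0] + B[0][2] = 1 + 9 = 10, A[1][1] + B[1][2] = 5 + -4 = 1, A[1][2] + B[2][2] = 3 + 3 = 6) = 1 (attained at k = 1)
  C[2][0] = min over k of (A[2][0] + B[0][0] = -1 + 5 = 4, A[2][1] + B[1][0] = -5 + -5 = -10, A[2][2] + B[2][0] = 7 + 1 = 8) = -10 (attained at k = 1)
  C[2][1] = min over k of (A[2][0] + B[0][1] = -1 + -1 = -2, A[2][1] + B[1][1] = -5 + 9 = 4, A[2][2] + B[2][1] = 7 + -1 = 6) = -2 (attained at k = 0)
  C[2][2] = min over k of (A[2][0] + B[0][2] = -1 + 9 = 8, A[2][1] + B[1][2] = -5 + -4 = -9, A[2][2] + B[2][2] = 7 + 3 = 10) = -9 (attained at k = 1)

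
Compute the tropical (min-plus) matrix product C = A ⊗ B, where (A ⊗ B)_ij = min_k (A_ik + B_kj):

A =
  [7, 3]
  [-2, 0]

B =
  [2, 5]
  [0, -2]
A ⊗ B =
  [3, 1]
  [0, -2]

Apply the min-plus product entry-by-entry:
  C[0][0] = min over k of (A[0][0] + B[0][0] = 7 + 2 = 9, A[0][1] + B[1][0] = 3 + 0 = 3) = 3 (attained at k = 1)
  C[0][1] = min over k of (A[0][0] + B[0][1] = 7 + 5 = 12, A[0][1] + B[1][1] = 3 + -2 = 1) = 1 (attained at k = 1)
  C[1][0] = min over k of (A[1][0] + B[0][0] = -2 + 2 = 0, A[1][1] + B[1][0] = 0 + 0 = 0) = 0 (attained at k = 0)
  C[1][1] = min over k of (A[1][0] + B[0][1] = -2 + 5 = 3, A[1][1] + B[1][1] = 0 + -2 = -2) = -2 (attained at k = 1)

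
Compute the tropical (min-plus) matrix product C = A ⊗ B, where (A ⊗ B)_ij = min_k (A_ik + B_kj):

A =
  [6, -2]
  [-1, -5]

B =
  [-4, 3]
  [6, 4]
A ⊗ B =
  [2, 2]
  [-5, -1]

Apply the min-plus product entry-by-entry:
  C[0][0] = min over k of (A[0][0] + B[0][0] = 6 + -4 = 2, A[0][1] + B[1][0] = -2 + 6 = 4) = 2 (attained at k = 0)
  C[0][1] = min over k of (A[0][0] + B[0][1] = 6 + 3 = 9, A[0][1] + B[1][1] = -2 + 4 = 2) = 2 (attained at k = 1)
  C[1][0] = min over k of (A[1][0] + B[0][0] = -1 + -4 = -5, A[1][1] + B[1][0] = -5 + 6 = 1) = -5 (attained at k = 0)
  C[1][1] = min over k of (A[1][0] + B[0][1] = -1 + 3 = 2, A[1][1] + B[1][1] = -5 + 4 = -1) = -1 (attained at k = 1)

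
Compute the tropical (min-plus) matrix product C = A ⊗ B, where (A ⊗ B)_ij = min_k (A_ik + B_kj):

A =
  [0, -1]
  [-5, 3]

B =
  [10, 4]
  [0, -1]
A ⊗ B =
  [-1, -2]
  [3, -1]

Apply the min-plus product entry-by-entry:
  C[0][0] = min over k of (A[0][0] + B[0][0] = 0 + 10 = 10, A[0][1] + B[1][0] = -1 + 0 = -1) = -1 (attained at k = 1)
  C[0][1] = min over k of (A[0][0] + B[0][1] = 0 + 4 = 4, A[0][1] + B[1][1] = -1 + -1 = -2) = -2 (attained at k = 1)
  C[1][0] = min over k of (A[1][0] + B[0][0] = -5 + 10 = 5, A[1][1] + B[1][0] = 3 + 0 = 3) = 3 (attained at k = 1)
  C[1][1] = min over k of (A[1][0] + B[0][1] = -5 + 4 = -1, A[1][1] + B[1][1] = 3 + -1 = 2) = -1 (attained at k = 0)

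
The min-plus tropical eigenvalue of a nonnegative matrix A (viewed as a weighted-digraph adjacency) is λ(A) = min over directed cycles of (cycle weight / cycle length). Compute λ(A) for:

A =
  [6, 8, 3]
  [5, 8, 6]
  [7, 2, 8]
λ(A) = 10/3

Enumerate directed cycles and compute their means (weight / length). Sample:
  cycle 0 → 0: weight = 6, length = 1, mean = 6/1 ≈ 6.000
  cycle 1 → 1: weight = 8, length = 1, mean = 8/1 ≈ 8.000
  cycle 2 → 2: weight = 8, length = 1, mean = 8/1 ≈ 8.000
  cycle 0 → 1 → 0: weight = 13, length = 2, mean = 13/2 ≈ 6.500
  cycle 0 → 2 → 0: weight = 10, length = 2, mean = 10/2 ≈ 5.000
  cycle 1 → 0 → 1: weight = 13, length = 2, mean = 13/2 ≈ 6.500
Minimum mean = 3.333, attained e.g. along the cycle 0 → 2 → 1 → 0 with weight 10 and length 3. So λ(A) = 10/3 = 10/3.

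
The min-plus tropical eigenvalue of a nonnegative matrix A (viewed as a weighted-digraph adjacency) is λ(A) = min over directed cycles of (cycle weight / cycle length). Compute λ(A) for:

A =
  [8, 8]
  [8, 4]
λ(A) = 4

Enumerate directed cycles and compute their means (weight / length). Sample:
  cycle 0 → 0: weight = 8, length = 1, mean = 8/1 ≈ 8.000
  cycle 1 → 1: weight = 4, length = 1, mean = 4/1 ≈ 4.000
  cycle 0 → 1 → 0: weight = 16, length = 2, mean = 16/2 ≈ 8.000
  cycle 1 → 0 → 1: weight = 16, length = 2, mean = 16/2 ≈ 8.000
Minimum mean = 4.000, attained e.g. along the cycle 1 → 1 with weight 4 and length 1. So λ(A) = 4/1 = 4.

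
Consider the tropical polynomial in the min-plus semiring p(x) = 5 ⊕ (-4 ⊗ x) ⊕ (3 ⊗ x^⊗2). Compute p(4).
p(4) = 0

A tropical monomial a ⊗ x^⊗i evaluates to a + i · x. Evaluating each term at x = 4:
  Term 0 contributes 5 + 0 · 4 = 5
  Term 1 contributes -4 + 1 · 4 = 0
  Term 2 contributes 3 + 2 · 4 = 11
p(4) = ⊕ of these = min[5, 0, 11] = 0.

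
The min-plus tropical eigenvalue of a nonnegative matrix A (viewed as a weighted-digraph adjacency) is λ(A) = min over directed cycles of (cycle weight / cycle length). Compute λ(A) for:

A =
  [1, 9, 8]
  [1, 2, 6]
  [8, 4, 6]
λ(A) = 1

Enumerate directed cycles and compute their means (weight / length). Sample:
  cycle 0 → 0: weight = 1, length = 1, mean = 1/1 ≈ 1.000
  cycle 1 → 1: weight = 2, length = 1, mean = 2/1 ≈ 2.000
  cycle 2 → 2: weight = 6, length = 1, mean = 6/1 ≈ 6.000
  cycle 0 → 1 → 0: weight = 10, length = 2, mean = 10/2 ≈ 5.000
  cycle 0 → 2 → 0: weight = 16, length = 2, mean = 16/2 ≈ 8.000
  cycle 1 → 0 → 1: weight = 10, length = 2, mean = 10/2 ≈ 5.000
Minimum mean = 1.000, attained e.g. along the cycle 0 → 0 with weight 1 and length 1. So λ(A) = 1/1 = 1.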